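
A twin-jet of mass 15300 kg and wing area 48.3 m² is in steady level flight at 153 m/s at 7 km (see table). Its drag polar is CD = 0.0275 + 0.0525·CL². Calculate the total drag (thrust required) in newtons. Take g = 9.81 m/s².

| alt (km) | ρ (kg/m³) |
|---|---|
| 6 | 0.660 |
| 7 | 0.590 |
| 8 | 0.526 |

D = 12700 N

At 7 km, from the table: ρ = 0.590 kg/m³.
Level flight ⇒ L = W = m·g = 15300 × 9.81 = 1.5009×10^5 N.
q = ½ρv² = ½ × 0.59 × 153² = 6906 Pa.
Required CL = L/(qS) = 1.5009×10^5/(6906·48.3) = 0.45.
CD = 0.0275 + 0.0525 × 0.45² = 0.03813.
D = q·S·CD = 6906 × 48.3 × 0.03813 = 12720 N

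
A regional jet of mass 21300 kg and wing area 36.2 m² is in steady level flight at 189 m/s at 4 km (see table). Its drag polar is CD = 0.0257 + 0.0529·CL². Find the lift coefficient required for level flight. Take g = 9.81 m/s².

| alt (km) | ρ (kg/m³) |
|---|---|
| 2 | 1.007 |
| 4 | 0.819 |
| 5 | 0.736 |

At 4 km, from the table: ρ = 0.819 kg/m³.
Weight W = mg = 21300 × 9.81 = 2.0895×10^5 N; in level flight L = W.
Dynamic pressure q = 0.5 × 0.819 × 189² = 14630 Pa.
CL = W/(q·S) = 2.0895×10^5 / (14630 × 36.2) = 0.3946.

CL = 0.395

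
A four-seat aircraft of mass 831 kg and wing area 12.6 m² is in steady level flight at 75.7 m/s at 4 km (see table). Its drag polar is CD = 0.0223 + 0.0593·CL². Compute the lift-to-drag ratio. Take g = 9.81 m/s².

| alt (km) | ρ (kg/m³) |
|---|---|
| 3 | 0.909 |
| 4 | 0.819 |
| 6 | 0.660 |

At 4 km, from the table: ρ = 0.819 kg/m³.
Level flight ⇒ L = W = m·g = 831 × 9.81 = 8152.1 N.
q = ½ρv² = ½ × 0.819 × 75.7² = 2347 Pa.
CL = 2W/(ρv²S) = 2×8152.1/(0.819×75.7²×12.6) = 0.2757.
CD = 0.0223 + 0.0593 × 0.2757² = 0.02681.
L/D = CL/CD = 0.2757 / 0.02681 = 10.3

L/D = 10.3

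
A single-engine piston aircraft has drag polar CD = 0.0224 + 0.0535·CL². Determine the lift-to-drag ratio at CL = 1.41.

L/D = 11

CD = 0.0224 + 0.0535 × 1.41² = 0.1288
L/D = CL/CD = 1.41 / 0.1288 = 11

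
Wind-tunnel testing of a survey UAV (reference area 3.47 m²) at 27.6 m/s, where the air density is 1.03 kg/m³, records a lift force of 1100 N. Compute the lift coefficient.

From L = ½ρv²S·CL, rearranging gives CL = 2L/(ρv²S).
CL = 2 × 1100 / (1.03 × 27.6² × 3.47) = 0.808

CL = 0.808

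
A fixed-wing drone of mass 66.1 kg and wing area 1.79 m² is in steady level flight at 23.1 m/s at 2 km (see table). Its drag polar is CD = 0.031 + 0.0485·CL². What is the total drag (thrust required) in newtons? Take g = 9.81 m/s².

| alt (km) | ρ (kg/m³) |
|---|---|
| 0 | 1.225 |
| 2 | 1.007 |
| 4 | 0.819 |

D = 57.3 N

At 2 km, from the table: ρ = 1.007 kg/m³.
In steady level flight, lift balances weight: W = mg = 66.1 × 9.81 = 648.44 N.
Dynamic pressure q = 0.5 × 1.007 × 23.1² = 268.7 Pa.
Required CL = L/(qS) = 648.44/(268.7·1.79) = 1.348.
CD = 0.031 + 0.0485 × 1.348² = 0.1192.
D = q·S·CD = 268.7 × 1.79 × 0.1192 = 57.31 N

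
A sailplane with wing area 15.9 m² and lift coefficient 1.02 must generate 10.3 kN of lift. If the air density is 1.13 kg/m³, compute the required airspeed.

v = 33.5 m/s

L = ½ρv²S·CL ⇒ v = √(2L/(ρ·S·CL))
v = √(2 × 10300 / (1.13 × 15.9 × 1.02)) = √1124 = 33.5 m/s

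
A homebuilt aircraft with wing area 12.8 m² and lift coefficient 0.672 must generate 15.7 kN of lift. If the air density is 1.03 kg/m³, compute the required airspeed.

L = ½ρv²S·CL ⇒ v = √(2L/(ρ·S·CL))
v = √(2 × 15700 / (1.03 × 12.8 × 0.672)) = √3544 = 59.5 m/s

v = 59.5 m/s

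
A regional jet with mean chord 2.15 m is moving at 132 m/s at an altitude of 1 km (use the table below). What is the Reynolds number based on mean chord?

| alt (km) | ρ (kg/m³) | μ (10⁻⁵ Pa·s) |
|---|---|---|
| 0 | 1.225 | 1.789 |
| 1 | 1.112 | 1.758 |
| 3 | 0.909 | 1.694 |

Re = 1.8×10^7

At 1 km, from the table: ρ = 1.112 kg/m³, μ = 1.758×10⁻⁵ Pa·s.
Re = ρ·v·c/μ = 1.112 × 132 × 2.15 / (1.758×10⁻⁵) = 1.8×10^7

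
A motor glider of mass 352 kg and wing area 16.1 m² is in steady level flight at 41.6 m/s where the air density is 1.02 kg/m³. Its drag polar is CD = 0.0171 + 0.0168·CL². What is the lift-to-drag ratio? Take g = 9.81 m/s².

In steady level flight, lift balances weight: W = mg = 352 × 9.81 = 3453.1 N.
q = ½ρv² = ½ × 1.02 × 41.6² = 882.6 Pa.
Required CL = L/(qS) = 3453.1/(882.6·16.1) = 0.243.
CD = 0.0171 + 0.0168 × 0.243² = 0.01809.
L/D = CL/CD = 0.243 / 0.01809 = 13.4

L/D = 13.4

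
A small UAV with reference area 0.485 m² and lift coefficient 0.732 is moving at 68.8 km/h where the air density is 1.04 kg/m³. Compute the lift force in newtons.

L = 67.4 N

Convert speed: v = 68.8 km/h ÷ 3.6 = 19.11 m/s.
L = ½ρv²S·CL = ½ × 1.04 × 19.11² × 0.485 × 0.732 = 67.4 N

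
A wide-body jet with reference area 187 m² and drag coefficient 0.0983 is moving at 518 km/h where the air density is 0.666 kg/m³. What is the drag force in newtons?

D = 1.27×10^5 N

Convert speed: v = 518 km/h ÷ 3.6 = 143.9 m/s.
Dynamic pressure q = ½ρv² = ½ × 0.666 × 143.9² = 6894 Pa.
D = q·S·CD = 6894 × 187 × 0.0983 = 1.27×10^5 N ≈ 127 kN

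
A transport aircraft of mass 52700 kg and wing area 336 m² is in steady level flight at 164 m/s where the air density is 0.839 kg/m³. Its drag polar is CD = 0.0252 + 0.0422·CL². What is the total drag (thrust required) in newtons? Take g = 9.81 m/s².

Level flight ⇒ L = W = m·g = 52700 × 9.81 = 5.1699×10^5 N.
q = ½ρv² = ½ × 0.839 × 164² = 11280 Pa.
Required CL = L/(qS) = 5.1699×10^5/(11280·336) = 0.1364.
CD = 0.0252 + 0.0422 × 0.1364² = 0.02598.
D = q·S·CD = 11280 × 336 × 0.02598 = 98510 N

D = 98500 N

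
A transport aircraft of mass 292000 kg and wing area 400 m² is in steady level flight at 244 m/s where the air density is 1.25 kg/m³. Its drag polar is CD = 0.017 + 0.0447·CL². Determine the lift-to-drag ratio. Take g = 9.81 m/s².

In steady level flight, lift balances weight: W = mg = 292000 × 9.81 = 2.8645×10^6 N.
Dynamic pressure q = 0.5 × 1.25 × 244² = 37210 Pa.
CL = W/(q·S) = 2.8645×10^6 / (37210 × 400) = 0.1925.
CD = 0.017 + 0.0447 × 0.1925² = 0.01866.
L/D = CL/CD = 0.1925 / 0.01866 = 10.3

L/D = 10.3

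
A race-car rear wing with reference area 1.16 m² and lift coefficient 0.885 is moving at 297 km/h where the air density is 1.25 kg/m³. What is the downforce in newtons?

L = 4370 N

Convert speed: v = 297 km/h ÷ 3.6 = 82.5 m/s.
Dynamic pressure q = ½ρv² = ½ × 1.25 × 82.5² = 4254 Pa.
L = q·S·CL = 4254 × 1.16 × 0.885 = 4370 N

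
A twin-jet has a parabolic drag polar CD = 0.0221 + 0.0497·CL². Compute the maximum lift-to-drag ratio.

(L/D)max = 15.1

For CD = CD0 + K·CL², (L/D)max occurs at CL* = √(CD0/K) and equals 1/(2√(K·CD0)).
(L/D)max = 1/(2√(0.0497 × 0.0221)) = 1/(2 × 0.03314) = 15.1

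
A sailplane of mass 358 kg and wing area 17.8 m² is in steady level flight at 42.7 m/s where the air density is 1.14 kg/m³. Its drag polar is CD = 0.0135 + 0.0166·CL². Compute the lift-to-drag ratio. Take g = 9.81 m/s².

L/D = 13.5

Weight W = mg = 358 × 9.81 = 3512 N; in level flight L = W.
Dynamic pressure q = 0.5 × 1.14 × 42.7² = 1039 Pa.
CL = 2W/(ρv²S) = 2×3512/(1.14×42.7²×17.8) = 0.1898.
CD = 0.0135 + 0.0166 × 0.1898² = 0.0141.
L/D = CL/CD = 0.1898 / 0.0141 = 13.5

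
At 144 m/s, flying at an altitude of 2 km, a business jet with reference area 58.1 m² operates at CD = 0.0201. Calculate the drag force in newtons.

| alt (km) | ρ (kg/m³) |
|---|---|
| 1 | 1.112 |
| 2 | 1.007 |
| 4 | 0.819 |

At 2 km, from the table: ρ = 1.007 kg/m³.
Dynamic pressure q = ½ρv² = ½ × 1.007 × 144² = 10440 Pa.
D = q·S·CD = 10440 × 58.1 × 0.0201 = 12200 N ≈ 12.2 kN

D = 12200 N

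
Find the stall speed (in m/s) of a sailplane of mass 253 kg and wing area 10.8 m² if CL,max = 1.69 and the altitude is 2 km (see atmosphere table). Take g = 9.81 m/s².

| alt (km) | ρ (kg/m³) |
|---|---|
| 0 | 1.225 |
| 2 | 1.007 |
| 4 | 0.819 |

At 2 km, from the table: ρ = 1.007 kg/m³.
Weight W = mg = 253 × 9.81 = 2482 N.
V_stall = √(2W/(ρ·S·CL,max)) = √(2 × 2482 / (1.007 × 10.8 × 1.69))
V_stall = √270.1 = 16.4 m/s

V_stall = 16.4 m/s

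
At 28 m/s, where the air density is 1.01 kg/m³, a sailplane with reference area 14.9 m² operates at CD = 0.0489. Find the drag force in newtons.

D = ½ρv²S·CD = ½ × 1.01 × 28² × 14.9 × 0.0489 = 288 N

D = 288 N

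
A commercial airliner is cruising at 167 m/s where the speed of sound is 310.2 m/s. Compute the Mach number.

M = v/a = 167 / 310.2 = 0.538

M = 0.538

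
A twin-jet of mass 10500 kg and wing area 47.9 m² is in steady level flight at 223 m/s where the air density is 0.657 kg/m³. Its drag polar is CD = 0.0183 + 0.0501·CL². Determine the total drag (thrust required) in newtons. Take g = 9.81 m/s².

D = 15000 N

Weight W = mg = 10500 × 9.81 = 1.03×10^5 N; in level flight L = W.
Dynamic pressure q = 0.5 × 0.657 × 223² = 16340 Pa.
CL = W/(q·S) = 1.03×10^5 / (16340 × 47.9) = 0.1316.
CD = 0.0183 + 0.0501 × 0.1316² = 0.01917.
D = q·S·CD = 16340 × 47.9 × 0.01917 = 15000 N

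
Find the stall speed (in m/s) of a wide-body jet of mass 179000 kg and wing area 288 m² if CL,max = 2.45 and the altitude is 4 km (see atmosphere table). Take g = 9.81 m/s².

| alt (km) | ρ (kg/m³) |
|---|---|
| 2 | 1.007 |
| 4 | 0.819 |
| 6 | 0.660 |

V_stall = 78 m/s

At 4 km, from the table: ρ = 0.819 kg/m³.
Stall occurs when L = W at CL,max. W = mg = 179000 × 9.81 = 1.756×10^6 N.
V_stall = √(2W/(ρ·S·CL,max)) = √(2 × 1.756×10^6 / (0.819 × 288 × 2.45))
V_stall = √6077 = 78 m/s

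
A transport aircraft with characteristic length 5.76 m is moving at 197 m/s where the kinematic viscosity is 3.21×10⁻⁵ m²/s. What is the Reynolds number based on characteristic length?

Re = 3.53×10^7

Re = v·c/ν = 197 × 5.76 / (3.21×10⁻⁵) = 3.53×10^7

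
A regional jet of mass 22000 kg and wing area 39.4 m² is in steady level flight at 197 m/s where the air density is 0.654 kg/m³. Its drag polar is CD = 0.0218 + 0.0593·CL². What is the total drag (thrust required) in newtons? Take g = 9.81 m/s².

Weight W = mg = 22000 × 9.81 = 2.1582×10^5 N; in level flight L = W.
Dynamic pressure q = 0.5 × 0.654 × 197² = 12690 Pa.
Required CL = L/(qS) = 2.1582×10^5/(12690·39.4) = 0.4316.
CD = 0.0218 + 0.0593 × 0.4316² = 0.03285.
D = q·S·CD = 12690 × 39.4 × 0.03285 = 16420 N

D = 16400 N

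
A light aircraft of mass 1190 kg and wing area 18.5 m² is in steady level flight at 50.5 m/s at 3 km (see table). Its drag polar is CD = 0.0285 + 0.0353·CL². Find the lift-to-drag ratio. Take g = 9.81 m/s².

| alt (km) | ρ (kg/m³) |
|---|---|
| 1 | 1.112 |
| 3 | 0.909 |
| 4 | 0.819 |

L/D = 14

At 3 km, from the table: ρ = 0.909 kg/m³.
Level flight ⇒ L = W = m·g = 1190 × 9.81 = 11674 N.
Dynamic pressure q = 0.5 × 0.909 × 50.5² = 1159 Pa.
Required CL = L/(qS) = 11674/(1159·18.5) = 0.5444.
CD = 0.0285 + 0.0353 × 0.5444² = 0.03896.
L/D = CL/CD = 0.5444 / 0.03896 = 14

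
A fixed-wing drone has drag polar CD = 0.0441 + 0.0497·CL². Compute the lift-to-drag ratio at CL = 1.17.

L/D = 10.4

CD = 0.0441 + 0.0497 × 1.17² = 0.1121
L/D = CL/CD = 1.17 / 0.1121 = 10.4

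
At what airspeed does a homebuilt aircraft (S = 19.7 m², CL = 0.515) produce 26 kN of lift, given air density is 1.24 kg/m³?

v = 64.3 m/s

L = ½ρv²S·CL ⇒ v = √(2L/(ρ·S·CL))
v = √(2 × 26000 / (1.24 × 19.7 × 0.515)) = √4133 = 64.3 m/s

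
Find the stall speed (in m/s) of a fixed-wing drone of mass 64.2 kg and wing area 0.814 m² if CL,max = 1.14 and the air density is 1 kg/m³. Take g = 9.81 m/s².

V_stall = 36.8 m/s

Stall occurs when L = W at CL,max. W = mg = 64.2 × 9.81 = 629.8 N.
V_stall = √(2W/(ρ·S·CL,max)) = √(2 × 629.8 / (1 × 0.814 × 1.14))
V_stall = √1357 = 36.8 m/s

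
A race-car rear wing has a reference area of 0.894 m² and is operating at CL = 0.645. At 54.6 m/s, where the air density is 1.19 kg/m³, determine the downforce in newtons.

L = 1020 N

Dynamic pressure q = ½ρv² = ½ × 1.19 × 54.6² = 1774 Pa.
L = q·S·CL = 1774 × 0.894 × 0.645 = 1020 N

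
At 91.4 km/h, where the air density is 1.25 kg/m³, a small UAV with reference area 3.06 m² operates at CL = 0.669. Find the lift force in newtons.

L = 825 N

Convert speed: v = 91.4 km/h ÷ 3.6 = 25.39 m/s.
Dynamic pressure q = ½ρv² = ½ × 1.25 × 25.39² = 402.9 Pa.
L = q·S·CL = 402.9 × 3.06 × 0.669 = 825 N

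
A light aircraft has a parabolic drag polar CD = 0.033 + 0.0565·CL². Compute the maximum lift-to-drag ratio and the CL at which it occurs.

(L/D)max = 11.6, at CL = 0.764

For CD = CD0 + K·CL², (L/D)max occurs at CL* = √(CD0/K) and equals 1/(2√(K·CD0)).
(L/D)max = 1/(2√(0.0565 × 0.033)) = 1/(2 × 0.04318) = 11.6
CL* = √(0.033/0.0565) = 0.764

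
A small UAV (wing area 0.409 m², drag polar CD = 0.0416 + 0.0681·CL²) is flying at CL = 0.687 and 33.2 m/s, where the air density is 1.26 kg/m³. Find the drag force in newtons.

CD = 0.0416 + 0.0681 × 0.687² = 0.07374
D = ½ρv²S·CD = ½ × 1.26 × 33.2² × 0.409 × 0.07374 = 20.9 N

D = 20.9 N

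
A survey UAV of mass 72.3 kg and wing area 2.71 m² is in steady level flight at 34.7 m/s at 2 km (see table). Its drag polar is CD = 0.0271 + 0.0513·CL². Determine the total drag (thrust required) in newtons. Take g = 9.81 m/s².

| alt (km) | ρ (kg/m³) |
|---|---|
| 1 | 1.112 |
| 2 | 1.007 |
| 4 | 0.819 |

At 2 km, from the table: ρ = 1.007 kg/m³.
Level flight ⇒ L = W = m·g = 72.3 × 9.81 = 709.26 N.
q = ½ρv² = ½ × 1.007 × 34.7² = 606.3 Pa.
CL = 2W/(ρv²S) = 2×709.26/(1.007×34.7²×2.71) = 0.4317.
CD = 0.0271 + 0.0513 × 0.4317² = 0.03666.
D = q·S·CD = 606.3 × 2.71 × 0.03666 = 60.23 N

D = 60.2 N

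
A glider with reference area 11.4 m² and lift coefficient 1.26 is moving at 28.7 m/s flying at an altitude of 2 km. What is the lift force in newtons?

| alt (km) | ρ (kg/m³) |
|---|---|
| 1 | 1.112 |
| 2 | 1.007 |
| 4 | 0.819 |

At 2 km, from the table: ρ = 1.007 kg/m³.
L = ½ρv²S·CL = ½ × 1.007 × 28.7² × 11.4 × 1.26 = 5960 N ≈ 5.96 kN

L = 5960 N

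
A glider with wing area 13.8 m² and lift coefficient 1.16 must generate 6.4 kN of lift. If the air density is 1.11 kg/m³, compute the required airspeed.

L = ½ρv²S·CL ⇒ v = √(2L/(ρ·S·CL))
v = √(2 × 6400 / (1.11 × 13.8 × 1.16)) = √720.4 = 26.8 m/s

v = 26.8 m/s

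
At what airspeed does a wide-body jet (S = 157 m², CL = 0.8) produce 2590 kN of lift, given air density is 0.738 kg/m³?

L = ½ρv²S·CL ⇒ v = √(2L/(ρ·S·CL))
v = √(2 × 2.59×10^6 / (0.738 × 157 × 0.8)) = √55880 = 236 m/s

v = 236 m/s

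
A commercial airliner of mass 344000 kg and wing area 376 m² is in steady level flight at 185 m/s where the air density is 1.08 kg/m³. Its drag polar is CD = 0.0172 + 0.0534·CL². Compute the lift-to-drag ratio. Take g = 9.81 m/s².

L/D = 16.3

In steady level flight, lift balances weight: W = mg = 344000 × 9.81 = 3.3746×10^6 N.
q = ½ρv² = ½ × 1.08 × 185² = 18480 Pa.
Required CL = L/(qS) = 3.3746×10^6/(18480·376) = 0.4856.
CD = 0.0172 + 0.0534 × 0.4856² = 0.02979.
L/D = CL/CD = 0.4856 / 0.02979 = 16.3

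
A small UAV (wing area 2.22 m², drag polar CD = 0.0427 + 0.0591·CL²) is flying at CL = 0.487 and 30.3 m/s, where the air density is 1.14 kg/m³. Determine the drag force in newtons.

CD = 0.0427 + 0.0591 × 0.487² = 0.05672
D = ½ρv²S·CD = ½ × 1.14 × 30.3² × 2.22 × 0.05672 = 65.9 N

D = 65.9 N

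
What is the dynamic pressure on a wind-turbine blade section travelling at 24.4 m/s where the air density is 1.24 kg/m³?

q = ½ρv² = ½ × 1.24 × 24.4² = 369 Pa

q = 369 Pa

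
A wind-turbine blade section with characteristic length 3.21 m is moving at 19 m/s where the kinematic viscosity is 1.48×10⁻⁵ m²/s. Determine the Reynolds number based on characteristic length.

Re = 4.12×10^6

Re = v·c/ν = 19 × 3.21 / (1.48×10⁻⁵) = 4.12×10^6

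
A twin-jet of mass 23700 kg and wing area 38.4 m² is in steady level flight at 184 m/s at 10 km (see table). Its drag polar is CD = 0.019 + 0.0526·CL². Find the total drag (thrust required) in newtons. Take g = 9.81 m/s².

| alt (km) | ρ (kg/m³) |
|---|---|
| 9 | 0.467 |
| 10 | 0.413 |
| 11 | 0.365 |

At 10 km, from the table: ρ = 0.413 kg/m³.
Weight W = mg = 23700 × 9.81 = 2.325×10^5 N; in level flight L = W.
q = ½ρv² = ½ × 0.413 × 184² = 6991 Pa.
CL = 2W/(ρv²S) = 2×2.325×10^5/(0.413×184²×38.4) = 0.866.
CD = 0.019 + 0.0526 × 0.866² = 0.05845.
D = q·S·CD = 6991 × 38.4 × 0.05845 = 15690 N

D = 15700 N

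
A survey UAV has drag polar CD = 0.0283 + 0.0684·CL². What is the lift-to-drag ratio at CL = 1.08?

CD = 0.0283 + 0.0684 × 1.08² = 0.1081
L/D = CL/CD = 1.08 / 0.1081 = 9.99

L/D = 9.99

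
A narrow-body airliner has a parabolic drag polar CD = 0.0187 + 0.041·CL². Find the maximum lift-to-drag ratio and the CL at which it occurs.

For CD = CD0 + K·CL², (L/D)max occurs at CL* = √(CD0/K) and equals 1/(2√(K·CD0)).
(L/D)max = 1/(2√(0.041 × 0.0187)) = 1/(2 × 0.02769) = 18.1
CL* = √(0.0187/0.041) = 0.675

(L/D)max = 18.1, at CL = 0.675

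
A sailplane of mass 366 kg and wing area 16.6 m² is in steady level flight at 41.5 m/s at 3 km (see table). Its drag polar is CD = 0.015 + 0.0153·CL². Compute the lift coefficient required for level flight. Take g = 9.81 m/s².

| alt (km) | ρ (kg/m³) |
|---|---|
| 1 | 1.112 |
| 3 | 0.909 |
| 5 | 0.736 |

CL = 0.276

At 3 km, from the table: ρ = 0.909 kg/m³.
In steady level flight, lift balances weight: W = mg = 366 × 9.81 = 3590.5 N.
Dynamic pressure q = 0.5 × 0.909 × 41.5² = 782.8 Pa.
CL = W/(q·S) = 3590.5 / (782.8 × 16.6) = 0.2763.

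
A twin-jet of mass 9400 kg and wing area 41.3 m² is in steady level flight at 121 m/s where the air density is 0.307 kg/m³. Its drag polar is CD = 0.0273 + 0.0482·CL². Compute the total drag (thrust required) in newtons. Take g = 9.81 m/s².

D = 6950 N

Weight W = mg = 9400 × 9.81 = 92214 N; in level flight L = W.
Dynamic pressure q = 0.5 × 0.307 × 121² = 2247 Pa.
CL = W/(q·S) = 92214 / (2247 × 41.3) = 0.9935.
CD = 0.0273 + 0.0482 × 0.9935² = 0.07488.
D = q·S·CD = 2247 × 41.3 × 0.07488 = 6950 N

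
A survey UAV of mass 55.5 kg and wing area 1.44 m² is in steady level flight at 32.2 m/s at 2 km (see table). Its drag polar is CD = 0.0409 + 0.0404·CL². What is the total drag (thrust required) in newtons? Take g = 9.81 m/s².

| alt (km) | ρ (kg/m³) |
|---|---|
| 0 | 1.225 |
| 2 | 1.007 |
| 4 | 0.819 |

At 2 km, from the table: ρ = 1.007 kg/m³.
In steady level flight, lift balances weight: W = mg = 55.5 × 9.81 = 544.46 N.
Dynamic pressure q = 0.5 × 1.007 × 32.2² = 522 Pa.
CL = W/(q·S) = 544.46 / (522 × 1.44) = 0.7242.
CD = 0.0409 + 0.0404 × 0.7242² = 0.06209.
D = q·S·CD = 522 × 1.44 × 0.06209 = 46.68 N

D = 46.7 N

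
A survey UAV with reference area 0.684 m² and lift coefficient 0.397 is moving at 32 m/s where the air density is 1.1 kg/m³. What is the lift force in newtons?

L = 153 N

L = ½ρv²S·CL = ½ × 1.1 × 32² × 0.684 × 0.397 = 153 N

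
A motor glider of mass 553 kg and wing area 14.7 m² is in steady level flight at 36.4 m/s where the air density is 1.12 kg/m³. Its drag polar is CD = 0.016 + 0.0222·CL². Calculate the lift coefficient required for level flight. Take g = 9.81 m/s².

CL = 0.497

Level flight ⇒ L = W = m·g = 553 × 9.81 = 5424.9 N.
q = ½ρv² = ½ × 1.12 × 36.4² = 742 Pa.
CL = W/(q·S) = 5424.9 / (742 × 14.7) = 0.4974.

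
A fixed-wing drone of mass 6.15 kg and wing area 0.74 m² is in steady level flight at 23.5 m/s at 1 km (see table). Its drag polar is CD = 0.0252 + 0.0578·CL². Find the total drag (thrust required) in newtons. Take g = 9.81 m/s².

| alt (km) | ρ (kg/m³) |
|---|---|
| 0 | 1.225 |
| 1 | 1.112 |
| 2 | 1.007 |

At 1 km, from the table: ρ = 1.112 kg/m³.
In steady level flight, lift balances weight: W = mg = 6.15 × 9.81 = 60.332 N.
q = ½ρv² = ½ × 1.112 × 23.5² = 307.1 Pa.
CL = W/(q·S) = 60.332 / (307.1 × 0.74) = 0.2655.
CD = 0.0252 + 0.0578 × 0.2655² = 0.02928.
D = q·S·CD = 307.1 × 0.74 × 0.02928 = 6.652 N

D = 6.65 N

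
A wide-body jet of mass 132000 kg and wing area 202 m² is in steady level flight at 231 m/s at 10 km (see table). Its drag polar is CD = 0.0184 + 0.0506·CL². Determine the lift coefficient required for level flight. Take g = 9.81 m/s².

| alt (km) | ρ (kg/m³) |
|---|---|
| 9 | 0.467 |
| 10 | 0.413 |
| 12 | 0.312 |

At 10 km, from the table: ρ = 0.413 kg/m³.
Weight W = mg = 132000 × 9.81 = 1.2949×10^6 N; in level flight L = W.
Dynamic pressure q = 0.5 × 0.413 × 231² = 11020 Pa.
CL = 2W/(ρv²S) = 2×1.2949×10^6/(0.413×231²×202) = 0.5818.

CL = 0.582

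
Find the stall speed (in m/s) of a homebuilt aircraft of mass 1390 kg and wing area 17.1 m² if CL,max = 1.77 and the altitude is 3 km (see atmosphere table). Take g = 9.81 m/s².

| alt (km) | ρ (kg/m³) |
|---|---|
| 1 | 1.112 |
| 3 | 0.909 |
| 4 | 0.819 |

At 3 km, from the table: ρ = 0.909 kg/m³.
At stall, lift equals weight: L = W = m·g = 1390 × 9.81 = 13640 N.
From L = ½ρV²S·CL,max = W: V_stall = √(2W/(ρSCL,max)) = √(2·13640/(0.909·17.1·1.77))
V_stall = √991.2 = 31.5 m/s

V_stall = 31.5 m/s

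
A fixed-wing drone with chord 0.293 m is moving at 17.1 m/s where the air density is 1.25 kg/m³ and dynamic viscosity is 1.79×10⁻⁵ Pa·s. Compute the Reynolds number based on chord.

Re = ρ·v·c/μ = 1.25 × 17.1 × 0.293 / (1.79×10⁻⁵) = 3.5×10^5

Re = 3.5×10^5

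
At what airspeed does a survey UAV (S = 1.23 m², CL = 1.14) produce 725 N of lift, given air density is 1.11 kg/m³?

v = 30.5 m/s

L = ½ρv²S·CL ⇒ v = √(2L/(ρ·S·CL))
v = √(2 × 725 / (1.11 × 1.23 × 1.14)) = √931.6 = 30.5 m/s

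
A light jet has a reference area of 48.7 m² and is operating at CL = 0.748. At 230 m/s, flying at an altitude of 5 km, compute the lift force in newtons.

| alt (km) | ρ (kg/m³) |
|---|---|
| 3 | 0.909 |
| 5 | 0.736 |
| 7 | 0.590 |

L = 7.09×10^5 N

At 5 km, from the table: ρ = 0.736 kg/m³.
Dynamic pressure q = ½ρv² = ½ × 0.736 × 230² = 19470 Pa.
L = q·S·CL = 19470 × 48.7 × 0.748 = 7.09×10^5 N ≈ 709 kN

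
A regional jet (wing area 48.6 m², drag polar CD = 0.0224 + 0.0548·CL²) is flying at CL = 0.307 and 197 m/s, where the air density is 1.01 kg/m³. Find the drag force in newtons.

D = 26300 N

CD = 0.0224 + 0.0548 × 0.307² = 0.02756
D = ½ρv²S·CD = ½ × 1.01 × 197² × 48.6 × 0.02756 = 26300 N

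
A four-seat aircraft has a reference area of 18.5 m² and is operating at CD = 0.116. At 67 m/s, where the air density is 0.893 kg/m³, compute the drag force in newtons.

D = 4300 N

Dynamic pressure q = ½ρv² = ½ × 0.893 × 67² = 2004 Pa.
D = q·S·CD = 2004 × 18.5 × 0.116 = 4300 N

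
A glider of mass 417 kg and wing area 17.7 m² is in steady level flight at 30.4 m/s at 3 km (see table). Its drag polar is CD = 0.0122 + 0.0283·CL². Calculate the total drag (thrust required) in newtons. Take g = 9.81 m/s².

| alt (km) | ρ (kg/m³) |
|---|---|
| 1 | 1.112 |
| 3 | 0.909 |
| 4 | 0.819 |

D = 154 N

At 3 km, from the table: ρ = 0.909 kg/m³.
Level flight ⇒ L = W = m·g = 417 × 9.81 = 4090.8 N.
Dynamic pressure q = 0.5 × 0.909 × 30.4² = 420 Pa.
CL = W/(q·S) = 4090.8 / (420 × 17.7) = 0.5502.
CD = 0.0122 + 0.0283 × 0.5502² = 0.02077.
D = q·S·CD = 420 × 17.7 × 0.02077 = 154.4 N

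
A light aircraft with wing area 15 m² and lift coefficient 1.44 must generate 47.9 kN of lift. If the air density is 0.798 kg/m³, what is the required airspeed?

L = ½ρv²S·CL ⇒ v = √(2L/(ρ·S·CL))
v = √(2 × 47900 / (0.798 × 15 × 1.44)) = √5558 = 74.6 m/s

v = 74.6 m/s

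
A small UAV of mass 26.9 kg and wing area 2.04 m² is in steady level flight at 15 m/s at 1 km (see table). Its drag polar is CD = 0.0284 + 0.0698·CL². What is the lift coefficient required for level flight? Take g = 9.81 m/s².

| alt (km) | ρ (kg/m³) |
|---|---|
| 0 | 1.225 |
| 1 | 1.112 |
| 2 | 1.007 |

CL = 1.03

At 1 km, from the table: ρ = 1.112 kg/m³.
In steady level flight, lift balances weight: W = mg = 26.9 × 9.81 = 263.89 N.
Dynamic pressure q = 0.5 × 1.112 × 15² = 125.1 Pa.
CL = 2W/(ρv²S) = 2×263.89/(1.112×15²×2.04) = 1.034.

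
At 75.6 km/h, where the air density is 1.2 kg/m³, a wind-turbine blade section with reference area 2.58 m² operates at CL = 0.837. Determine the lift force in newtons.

Convert speed: v = 75.6 km/h ÷ 3.6 = 21 m/s.
L = ½ρv²S·CL = ½ × 1.2 × 21² × 2.58 × 0.837 = 571 N

L = 571 N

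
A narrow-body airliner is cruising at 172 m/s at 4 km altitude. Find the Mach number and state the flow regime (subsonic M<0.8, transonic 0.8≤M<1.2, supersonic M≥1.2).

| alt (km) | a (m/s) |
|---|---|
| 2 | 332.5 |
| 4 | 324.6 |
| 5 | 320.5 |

At 4 km, from the table: a = 324.6 m/s.
M = v/a = 172 / 324.6 = 0.53
M = 0.53 → subsonic.

M = 0.53 (subsonic)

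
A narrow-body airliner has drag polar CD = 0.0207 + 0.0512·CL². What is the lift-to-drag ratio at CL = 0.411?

L/D = 14

CD = 0.0207 + 0.0512 × 0.411² = 0.02935
L/D = CL/CD = 0.411 / 0.02935 = 14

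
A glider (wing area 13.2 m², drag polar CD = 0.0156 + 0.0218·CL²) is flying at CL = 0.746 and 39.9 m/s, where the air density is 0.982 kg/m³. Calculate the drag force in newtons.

CD = 0.0156 + 0.0218 × 0.746² = 0.02773
D = ½ρv²S·CD = ½ × 0.982 × 39.9² × 13.2 × 0.02773 = 286 N

D = 286 N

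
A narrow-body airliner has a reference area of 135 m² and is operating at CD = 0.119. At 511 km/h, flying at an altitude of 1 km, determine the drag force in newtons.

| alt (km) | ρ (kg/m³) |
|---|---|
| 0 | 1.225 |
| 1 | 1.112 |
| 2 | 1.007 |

D = 1.8×10^5 N

At 1 km, from the table: ρ = 1.112 kg/m³.
Convert speed: v = 511 km/h ÷ 3.6 = 141.9 m/s.
D = ½ρv²S·CD = ½ × 1.112 × 141.9² × 135 × 0.119 = 1.8×10^5 N ≈ 180 kN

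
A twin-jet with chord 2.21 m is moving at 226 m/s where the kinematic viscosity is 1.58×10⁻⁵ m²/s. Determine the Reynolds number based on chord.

Re = v·c/ν = 226 × 2.21 / (1.58×10⁻⁵) = 3.16×10^7

Re = 3.16×10^7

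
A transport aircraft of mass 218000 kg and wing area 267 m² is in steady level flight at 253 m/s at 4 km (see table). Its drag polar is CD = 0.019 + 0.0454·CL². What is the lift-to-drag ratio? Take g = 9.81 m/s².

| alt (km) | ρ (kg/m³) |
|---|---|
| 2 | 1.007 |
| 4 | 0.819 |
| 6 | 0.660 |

At 4 km, from the table: ρ = 0.819 kg/m³.
Level flight ⇒ L = W = m·g = 218000 × 9.81 = 2.1386×10^6 N.
Dynamic pressure q = 0.5 × 0.819 × 253² = 26210 Pa.
CL = W/(q·S) = 2.1386×10^6 / (26210 × 267) = 0.3056.
CD = 0.019 + 0.0454 × 0.3056² = 0.02324.
L/D = CL/CD = 0.3056 / 0.02324 = 13.1

L/D = 13.1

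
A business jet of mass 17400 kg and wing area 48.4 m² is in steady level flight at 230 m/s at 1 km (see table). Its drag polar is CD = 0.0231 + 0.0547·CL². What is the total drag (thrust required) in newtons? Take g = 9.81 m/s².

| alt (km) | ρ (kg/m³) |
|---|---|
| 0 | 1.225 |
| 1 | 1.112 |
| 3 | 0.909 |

At 1 km, from the table: ρ = 1.112 kg/m³.
In steady level flight, lift balances weight: W = mg = 17400 × 9.81 = 1.7069×10^5 N.
q = ½ρv² = ½ × 1.112 × 230² = 29410 Pa.
CL = W/(q·S) = 1.7069×10^5 / (29410 × 48.4) = 0.1199.
CD = 0.0231 + 0.0547 × 0.1199² = 0.02389.
D = q·S·CD = 29410 × 48.4 × 0.02389 = 34000 N

D = 34000 N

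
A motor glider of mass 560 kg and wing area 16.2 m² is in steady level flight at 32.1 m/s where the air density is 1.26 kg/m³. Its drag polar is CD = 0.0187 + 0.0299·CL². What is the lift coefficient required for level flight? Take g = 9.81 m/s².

In steady level flight, lift balances weight: W = mg = 560 × 9.81 = 5493.6 N.
q = ½ρv² = ½ × 1.26 × 32.1² = 649.2 Pa.
Required CL = L/(qS) = 5493.6/(649.2·16.2) = 0.5224.

CL = 0.522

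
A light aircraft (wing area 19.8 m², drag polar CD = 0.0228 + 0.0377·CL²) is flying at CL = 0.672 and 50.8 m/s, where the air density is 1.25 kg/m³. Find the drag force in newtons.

CD = 0.0228 + 0.0377 × 0.672² = 0.03982
D = ½ρv²S·CD = ½ × 1.25 × 50.8² × 19.8 × 0.03982 = 1270 N

D = 1270 N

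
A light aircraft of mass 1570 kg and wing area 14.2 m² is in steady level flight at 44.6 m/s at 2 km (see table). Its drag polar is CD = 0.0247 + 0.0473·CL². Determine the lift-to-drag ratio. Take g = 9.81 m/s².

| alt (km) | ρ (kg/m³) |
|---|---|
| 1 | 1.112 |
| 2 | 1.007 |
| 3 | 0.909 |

L/D = 13.5

At 2 km, from the table: ρ = 1.007 kg/m³.
Weight W = mg = 1570 × 9.81 = 15402 N; in level flight L = W.
q = ½ρv² = ½ × 1.007 × 44.6² = 1002 Pa.
CL = 2W/(ρv²S) = 2×15402/(1.007×44.6²×14.2) = 1.083.
CD = 0.0247 + 0.0473 × 1.083² = 0.08017.
L/D = CL/CD = 1.083 / 0.08017 = 13.5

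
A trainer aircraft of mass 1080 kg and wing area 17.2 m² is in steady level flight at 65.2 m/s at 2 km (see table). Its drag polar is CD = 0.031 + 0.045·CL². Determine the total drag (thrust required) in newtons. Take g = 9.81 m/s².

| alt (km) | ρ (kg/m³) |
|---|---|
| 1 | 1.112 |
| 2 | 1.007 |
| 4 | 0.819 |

D = 1280 N

At 2 km, from the table: ρ = 1.007 kg/m³.
Weight W = mg = 1080 × 9.81 = 10595 N; in level flight L = W.
q = ½ρv² = ½ × 1.007 × 65.2² = 2140 Pa.
Required CL = L/(qS) = 10595/(2140·17.2) = 0.2878.
CD = 0.031 + 0.045 × 0.2878² = 0.03473.
D = q·S·CD = 2140 × 17.2 × 0.03473 = 1278 N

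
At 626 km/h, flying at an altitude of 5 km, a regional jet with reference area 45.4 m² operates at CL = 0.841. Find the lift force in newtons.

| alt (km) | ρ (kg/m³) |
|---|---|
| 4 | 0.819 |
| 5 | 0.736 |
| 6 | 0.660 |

At 5 km, from the table: ρ = 0.736 kg/m³.
Convert speed: v = 626 km/h ÷ 3.6 = 173.9 m/s.
Dynamic pressure q = ½ρv² = ½ × 0.736 × 173.9² = 11130 Pa.
L = q·S·CL = 11130 × 45.4 × 0.841 = 4.25×10^5 N ≈ 425 kN

L = 4.25×10^5 N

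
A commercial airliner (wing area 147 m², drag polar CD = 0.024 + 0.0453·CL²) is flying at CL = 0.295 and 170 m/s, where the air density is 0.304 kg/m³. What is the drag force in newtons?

CD = 0.024 + 0.0453 × 0.295² = 0.02794
D = ½ρv²S·CD = ½ × 0.304 × 170² × 147 × 0.02794 = 18000 N

D = 18000 N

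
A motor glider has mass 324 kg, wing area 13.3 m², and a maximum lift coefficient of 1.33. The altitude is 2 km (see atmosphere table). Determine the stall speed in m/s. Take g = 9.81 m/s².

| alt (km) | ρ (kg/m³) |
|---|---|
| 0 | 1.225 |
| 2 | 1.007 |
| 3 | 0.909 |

V_stall = 18.9 m/s

At 2 km, from the table: ρ = 1.007 kg/m³.
Stall occurs when L = W at CL,max. W = mg = 324 × 9.81 = 3178 N.
From L = ½ρV²S·CL,max = W: V_stall = √(2W/(ρSCL,max)) = √(2·3178/(1.007·13.3·1.33))
V_stall = √356.9 = 18.9 m/s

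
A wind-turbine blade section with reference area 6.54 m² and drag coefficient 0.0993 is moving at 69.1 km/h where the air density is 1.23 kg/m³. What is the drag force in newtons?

Convert speed: v = 69.1 km/h ÷ 3.6 = 19.19 m/s.
D = ½ρv²S·CD = ½ × 1.23 × 19.19² × 6.54 × 0.0993 = 147 N

D = 147 N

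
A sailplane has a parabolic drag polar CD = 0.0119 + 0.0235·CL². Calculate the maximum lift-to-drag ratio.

(L/D)max = 29.9

For CD = CD0 + K·CL², (L/D)max occurs at CL* = √(CD0/K) and equals 1/(2√(K·CD0)).
(L/D)max = 1/(2√(0.0235 × 0.0119)) = 1/(2 × 0.01672) = 29.9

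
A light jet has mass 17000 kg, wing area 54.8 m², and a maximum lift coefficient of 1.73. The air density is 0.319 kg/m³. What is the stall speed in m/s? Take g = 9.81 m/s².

V_stall = 105 m/s

Weight W = mg = 17000 × 9.81 = 1.668×10^5 N.
From L = ½ρV²S·CL,max = W: V_stall = √(2W/(ρSCL,max)) = √(2·1.668×10^5/(0.319·54.8·1.73))
V_stall = √11030 = 105 m/s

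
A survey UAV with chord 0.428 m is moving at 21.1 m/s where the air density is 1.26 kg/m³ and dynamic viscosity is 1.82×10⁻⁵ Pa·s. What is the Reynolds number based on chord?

Re = 6.25×10^5

Re = ρ·v·c/μ = 1.26 × 21.1 × 0.428 / (1.82×10⁻⁵) = 6.25×10^5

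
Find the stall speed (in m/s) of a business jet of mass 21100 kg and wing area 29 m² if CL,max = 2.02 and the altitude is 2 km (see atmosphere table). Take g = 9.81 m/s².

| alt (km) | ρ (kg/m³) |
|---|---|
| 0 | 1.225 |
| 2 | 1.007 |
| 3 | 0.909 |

At 2 km, from the table: ρ = 1.007 kg/m³.
Weight W = mg = 21100 × 9.81 = 2.07×10^5 N.
V_stall = √(2W/(ρ·S·CL,max)) = √(2 × 2.07×10^5 / (1.007 × 29 × 2.02))
V_stall = √7018 = 83.8 m/s

V_stall = 83.8 m/s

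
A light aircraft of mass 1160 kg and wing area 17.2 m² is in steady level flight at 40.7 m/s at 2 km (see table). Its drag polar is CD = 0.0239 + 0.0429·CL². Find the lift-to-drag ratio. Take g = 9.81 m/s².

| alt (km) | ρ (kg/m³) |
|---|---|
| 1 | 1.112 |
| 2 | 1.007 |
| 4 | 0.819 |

At 2 km, from the table: ρ = 1.007 kg/m³.
In steady level flight, lift balances weight: W = mg = 1160 × 9.81 = 11380 N.
Dynamic pressure q = 0.5 × 1.007 × 40.7² = 834 Pa.
Required CL = L/(qS) = 11380/(834·17.2) = 0.7933.
CD = 0.0239 + 0.0429 × 0.7933² = 0.05089.
L/D = CL/CD = 0.7933 / 0.05089 = 15.6

L/D = 15.6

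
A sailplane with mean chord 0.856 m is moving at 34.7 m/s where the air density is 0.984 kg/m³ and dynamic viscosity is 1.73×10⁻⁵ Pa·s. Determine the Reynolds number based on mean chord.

Re = ρ·v·c/μ = 0.984 × 34.7 × 0.856 / (1.73×10⁻⁵) = 1.69×10^6

Re = 1.69×10^6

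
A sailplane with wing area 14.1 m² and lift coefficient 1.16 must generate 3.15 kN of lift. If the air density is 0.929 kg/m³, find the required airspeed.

L = ½ρv²S·CL ⇒ v = √(2L/(ρ·S·CL))
v = √(2 × 3150 / (0.929 × 14.1 × 1.16)) = √414.6 = 20.4 m/s

v = 20.4 m/s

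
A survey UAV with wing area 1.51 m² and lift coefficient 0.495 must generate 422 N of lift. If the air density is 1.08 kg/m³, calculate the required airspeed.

L = ½ρv²S·CL ⇒ v = √(2L/(ρ·S·CL))
v = √(2 × 422 / (1.08 × 1.51 × 0.495)) = √1046 = 32.3 m/s

v = 32.3 m/s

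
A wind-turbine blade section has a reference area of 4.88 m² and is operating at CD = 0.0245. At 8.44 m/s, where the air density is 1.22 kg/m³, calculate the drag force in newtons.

D = 5.2 N

Dynamic pressure q = ½ρv² = ½ × 1.22 × 8.44² = 43.45 Pa.
D = q·S·CD = 43.45 × 4.88 × 0.0245 = 5.2 N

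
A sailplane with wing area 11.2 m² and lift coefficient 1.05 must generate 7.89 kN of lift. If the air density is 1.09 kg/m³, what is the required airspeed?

L = ½ρv²S·CL ⇒ v = √(2L/(ρ·S·CL))
v = √(2 × 7890 / (1.09 × 11.2 × 1.05)) = √1231 = 35.1 m/s

v = 35.1 m/s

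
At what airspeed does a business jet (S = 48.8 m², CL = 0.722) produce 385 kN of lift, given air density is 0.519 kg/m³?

L = ½ρv²S·CL ⇒ v = √(2L/(ρ·S·CL))
v = √(2 × 3.85×10^5 / (0.519 × 48.8 × 0.722)) = √42110 = 205 m/s

v = 205 m/s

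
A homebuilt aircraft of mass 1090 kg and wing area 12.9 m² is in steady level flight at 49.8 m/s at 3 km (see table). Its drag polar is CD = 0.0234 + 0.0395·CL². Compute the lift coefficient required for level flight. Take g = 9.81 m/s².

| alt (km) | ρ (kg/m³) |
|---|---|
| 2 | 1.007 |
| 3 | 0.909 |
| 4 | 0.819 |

At 3 km, from the table: ρ = 0.909 kg/m³.
In steady level flight, lift balances weight: W = mg = 1090 × 9.81 = 10693 N.
Dynamic pressure q = 0.5 × 0.909 × 49.8² = 1127 Pa.
CL = W/(q·S) = 10693 / (1127 × 12.9) = 0.7354.

CL = 0.735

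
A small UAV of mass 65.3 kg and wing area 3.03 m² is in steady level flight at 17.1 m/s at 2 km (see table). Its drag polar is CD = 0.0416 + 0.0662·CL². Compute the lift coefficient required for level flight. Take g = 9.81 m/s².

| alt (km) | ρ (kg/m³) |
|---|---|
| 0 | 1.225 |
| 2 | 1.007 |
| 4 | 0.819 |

At 2 km, from the table: ρ = 1.007 kg/m³.
In steady level flight, lift balances weight: W = mg = 65.3 × 9.81 = 640.59 N.
Dynamic pressure q = 0.5 × 1.007 × 17.1² = 147.2 Pa.
Required CL = L/(qS) = 640.59/(147.2·3.03) = 1.436.

CL = 1.44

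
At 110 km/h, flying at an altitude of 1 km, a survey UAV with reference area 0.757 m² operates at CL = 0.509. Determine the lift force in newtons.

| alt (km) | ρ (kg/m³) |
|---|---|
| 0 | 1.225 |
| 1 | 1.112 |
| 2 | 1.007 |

At 1 km, from the table: ρ = 1.112 kg/m³.
Convert speed: v = 110 km/h ÷ 3.6 = 30.56 m/s.
L = ½ρv²S·CL = ½ × 1.112 × 30.56² × 0.757 × 0.509 = 200 N

L = 200 N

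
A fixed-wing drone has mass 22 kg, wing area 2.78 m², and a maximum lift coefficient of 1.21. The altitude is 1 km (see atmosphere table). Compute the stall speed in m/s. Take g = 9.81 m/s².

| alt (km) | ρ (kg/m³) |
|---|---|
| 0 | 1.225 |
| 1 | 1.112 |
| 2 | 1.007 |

V_stall = 10.7 m/s

At 1 km, from the table: ρ = 1.112 kg/m³.
Weight W = mg = 22 × 9.81 = 215.8 N.
From L = ½ρV²S·CL,max = W: V_stall = √(2W/(ρSCL,max)) = √(2·215.8/(1.112·2.78·1.21))
V_stall = √115.4 = 10.7 m/s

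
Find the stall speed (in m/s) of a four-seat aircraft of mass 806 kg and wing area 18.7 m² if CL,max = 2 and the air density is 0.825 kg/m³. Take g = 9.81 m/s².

V_stall = 22.6 m/s

Stall occurs when L = W at CL,max. W = mg = 806 × 9.81 = 7907 N.
V_stall = √(2W/(ρ·S·CL,max)) = √(2 × 7907 / (0.825 × 18.7 × 2))
V_stall = √512.5 = 22.6 m/s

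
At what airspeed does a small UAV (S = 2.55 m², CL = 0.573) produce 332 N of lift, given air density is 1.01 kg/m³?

L = ½ρv²S·CL ⇒ v = √(2L/(ρ·S·CL))
v = √(2 × 332 / (1.01 × 2.55 × 0.573)) = √449.9 = 21.2 m/s

v = 21.2 m/s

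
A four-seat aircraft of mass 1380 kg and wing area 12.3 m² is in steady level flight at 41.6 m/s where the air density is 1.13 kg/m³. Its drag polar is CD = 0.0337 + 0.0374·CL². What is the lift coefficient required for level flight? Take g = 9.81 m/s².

CL = 1.13

In steady level flight, lift balances weight: W = mg = 1380 × 9.81 = 13538 N.
Dynamic pressure q = 0.5 × 1.13 × 41.6² = 977.8 Pa.
Required CL = L/(qS) = 13538/(977.8·12.3) = 1.126.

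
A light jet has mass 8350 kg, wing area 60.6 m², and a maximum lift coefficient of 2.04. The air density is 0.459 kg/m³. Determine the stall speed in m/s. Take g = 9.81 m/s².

V_stall = 53.7 m/s

Stall occurs when L = W at CL,max. W = mg = 8350 × 9.81 = 81910 N.
From L = ½ρV²S·CL,max = W: V_stall = √(2W/(ρSCL,max)) = √(2·81910/(0.459·60.6·2.04))
V_stall = √2887 = 53.7 m/s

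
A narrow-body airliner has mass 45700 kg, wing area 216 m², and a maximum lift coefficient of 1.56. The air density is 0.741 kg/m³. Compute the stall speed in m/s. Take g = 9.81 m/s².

Weight W = mg = 45700 × 9.81 = 4.483×10^5 N.
V_stall = √(2W/(ρ·S·CL,max)) = √(2 × 4.483×10^5 / (0.741 × 216 × 1.56))
V_stall = √3591 = 59.9 m/s

V_stall = 59.9 m/s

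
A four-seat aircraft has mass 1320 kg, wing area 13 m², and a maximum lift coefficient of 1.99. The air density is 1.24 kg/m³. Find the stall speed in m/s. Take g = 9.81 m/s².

V_stall = 28.4 m/s

At stall, lift equals weight: L = W = m·g = 1320 × 9.81 = 12950 N.
From L = ½ρV²S·CL,max = W: V_stall = √(2W/(ρSCL,max)) = √(2·12950/(1.24·13·1.99))
V_stall = √807.3 = 28.4 m/s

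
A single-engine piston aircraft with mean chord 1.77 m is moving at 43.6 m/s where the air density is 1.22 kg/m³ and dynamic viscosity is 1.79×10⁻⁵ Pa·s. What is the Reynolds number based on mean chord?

Re = 5.26×10^6

Re = ρ·v·c/μ = 1.22 × 43.6 × 1.77 / (1.79×10⁻⁵) = 5.26×10^6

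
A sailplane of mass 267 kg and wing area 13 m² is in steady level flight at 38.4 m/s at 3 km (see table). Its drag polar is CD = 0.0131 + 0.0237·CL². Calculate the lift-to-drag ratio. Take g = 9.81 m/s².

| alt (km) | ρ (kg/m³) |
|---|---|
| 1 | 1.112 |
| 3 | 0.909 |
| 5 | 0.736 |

L/D = 19.7

At 3 km, from the table: ρ = 0.909 kg/m³.
Weight W = mg = 267 × 9.81 = 2619.3 N; in level flight L = W.
Dynamic pressure q = 0.5 × 0.909 × 38.4² = 670.2 Pa.
Required CL = L/(qS) = 2619.3/(670.2·13) = 0.3006.
CD = 0.0131 + 0.0237 × 0.3006² = 0.01524.
L/D = CL/CD = 0.3006 / 0.01524 = 19.7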